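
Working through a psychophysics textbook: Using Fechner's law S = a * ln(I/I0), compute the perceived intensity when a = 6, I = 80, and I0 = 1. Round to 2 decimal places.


S = 6 * ln(80/1)
I/I0 = 80.0
ln(80.0) = 4.382
S = 6 * 4.382
= 26.29


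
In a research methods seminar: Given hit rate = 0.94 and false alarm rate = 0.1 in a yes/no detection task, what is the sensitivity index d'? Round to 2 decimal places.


d' = z(HR) - z(FAR)
z(0.94) = 1.5548
z(0.1) = -1.2816
d' = 1.5548 - -1.2816
= 2.84


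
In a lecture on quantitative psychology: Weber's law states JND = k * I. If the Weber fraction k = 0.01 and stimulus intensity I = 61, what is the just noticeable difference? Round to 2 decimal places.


JND = k * I
JND = 0.01 * 61
= 0.61


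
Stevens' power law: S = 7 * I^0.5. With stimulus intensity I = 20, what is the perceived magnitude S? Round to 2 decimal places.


S = 7 * 20^0.5
20^0.5 = 4.4721
S = 7 * 4.4721
= 31.30


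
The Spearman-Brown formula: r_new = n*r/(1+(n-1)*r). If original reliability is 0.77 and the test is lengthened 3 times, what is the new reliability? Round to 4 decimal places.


r_new = n*r / (1 + (n-1)*r)
Numerator = 3 * 0.77 = 2.31
Denominator = 1 + 2 * 0.77 = 2.54
r_new = 2.31 / 2.54
= 0.9094


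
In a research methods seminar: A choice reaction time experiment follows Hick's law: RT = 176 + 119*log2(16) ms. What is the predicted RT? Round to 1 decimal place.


RT = 176 + 119 * log2(16)
log2(16) = 4.0
RT = 176 + 119 * 4.0
= 176 + 476.0
= 652.0 ms


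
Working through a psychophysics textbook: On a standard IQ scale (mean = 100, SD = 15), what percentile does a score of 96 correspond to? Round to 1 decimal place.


z = (IQ - mean) / SD
z = (96 - 100) / 15 = -0.2667
Percentile = Phi(-0.2667) * 100
Phi(-0.2667) = 0.39485
= 39.5


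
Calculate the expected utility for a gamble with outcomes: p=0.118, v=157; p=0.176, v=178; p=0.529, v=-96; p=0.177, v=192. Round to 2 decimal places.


EU = sum(p_i * v_i)
0.118 * 157 = 18.526
0.176 * 178 = 31.328
0.529 * -96 = -50.784
0.177 * 192 = 33.984
EU = 18.526 + 31.328 + -50.784 + 33.984
= 33.05


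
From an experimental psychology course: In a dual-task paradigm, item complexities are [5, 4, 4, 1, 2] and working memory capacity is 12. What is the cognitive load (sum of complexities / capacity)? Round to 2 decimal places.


Total complexity = 5 + 4 + 4 + 1 + 2 = 16
Load = total / capacity = 16 / 12
= 1.33


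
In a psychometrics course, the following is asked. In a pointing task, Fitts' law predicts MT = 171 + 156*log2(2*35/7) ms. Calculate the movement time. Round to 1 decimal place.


MT = 171 + 156 * log2(2*35/7)
2D/W = 10.0
log2(10.0) = 3.3219
MT = 171 + 156 * 3.3219
= 689.2 ms


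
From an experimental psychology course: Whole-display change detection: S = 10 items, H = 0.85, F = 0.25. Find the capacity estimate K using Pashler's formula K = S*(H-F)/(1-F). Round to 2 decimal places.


K = S * (H - F) / (1 - F)
H - F = 0.6
1 - F = 0.75
K = 10 * 0.6 / 0.75
= 8.00


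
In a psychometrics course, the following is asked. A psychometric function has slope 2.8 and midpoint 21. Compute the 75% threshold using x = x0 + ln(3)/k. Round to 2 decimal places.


At P = 0.75: 0.75 = 1/(1 + e^(-k*(x-x0)))
Solving: e^(-k*(x-x0)) = 1/3
x = x0 + ln(3)/k
ln(3) = 1.0986
x = 21 + 1.0986/2.8
= 21 + 0.3924
= 21.39


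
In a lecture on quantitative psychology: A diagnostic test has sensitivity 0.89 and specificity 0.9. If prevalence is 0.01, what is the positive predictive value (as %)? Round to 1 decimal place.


PPV = (sens * prev) / (sens * prev + (1-spec) * (1-prev))
Numerator = 0.89 * 0.01 = 0.0089
P(positive and no disease) = (1 - spec) * (1 - prev) = (1 - 0.9) * (1 - 0.01) = 0.099
Denominator = 0.0089 + 0.099 = 0.1079
PPV = 0.0089 / 0.1079 = 0.082484
As percentage = 8.2


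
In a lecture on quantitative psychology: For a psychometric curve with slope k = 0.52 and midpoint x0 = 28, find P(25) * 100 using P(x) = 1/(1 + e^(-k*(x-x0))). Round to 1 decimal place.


P(x) = 1/(1 + e^(-0.52*(25 - 28)))
Exponent = -0.52 * -3 = 1.56
e^(1.56) = 4.758821
P = 1/(1 + 4.758821) = 0.173647
Percentage = 17.4


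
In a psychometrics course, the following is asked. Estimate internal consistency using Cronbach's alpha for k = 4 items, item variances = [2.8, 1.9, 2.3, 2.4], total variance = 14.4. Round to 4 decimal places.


alpha = (k/(k-1)) * (1 - sum(s_i^2)/s_total^2)
sum(item variances) = 9.4
k/(k-1) = 4/3 = 1.333333
1 - 9.4/14.4 = 1 - 0.652778 = 0.347222
alpha = 1.333333 * 0.347222
= 0.4630


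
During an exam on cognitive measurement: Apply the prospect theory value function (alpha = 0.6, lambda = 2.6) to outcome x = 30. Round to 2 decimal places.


Since x = 30 >= 0, use v(x) = x^0.6
30^0.6 = 7.6961
v(30) = 7.70


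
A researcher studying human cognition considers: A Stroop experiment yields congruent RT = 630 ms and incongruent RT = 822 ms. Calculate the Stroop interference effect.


Stroop effect = RT(incongruent) - RT(congruent)
= 822 - 630
= 192 ms


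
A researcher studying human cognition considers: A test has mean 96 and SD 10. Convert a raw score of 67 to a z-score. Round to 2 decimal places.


z = (X - mu) / sigma
= (67 - 96) / 10
= -29 / 10
= -2.90


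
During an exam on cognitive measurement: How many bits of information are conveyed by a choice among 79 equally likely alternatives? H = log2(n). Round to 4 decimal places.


H = log2(n)
H = log2(79)
= 6.3038


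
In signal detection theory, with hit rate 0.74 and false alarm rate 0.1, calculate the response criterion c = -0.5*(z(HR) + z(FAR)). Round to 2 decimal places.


c = -0.5 * (z(HR) + z(FAR))
z(0.74) = 0.6433
z(0.1) = -1.2816
c = -0.5 * (0.6433 + -1.2816)
= -0.5 * -0.6383
= 0.32


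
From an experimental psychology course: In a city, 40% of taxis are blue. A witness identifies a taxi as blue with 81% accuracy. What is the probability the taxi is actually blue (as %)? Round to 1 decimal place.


P(blue | says blue) = P(says blue | blue)*P(blue) / [P(says blue | blue)*P(blue) + P(says blue | not blue)*P(not blue)]
Numerator = 0.81 * 0.4 = 0.324
False identification = 0.19 * 0.6 = 0.114
P = 0.324 / (0.324 + 0.114)
= 0.324 / 0.438
As percentage = 74.0


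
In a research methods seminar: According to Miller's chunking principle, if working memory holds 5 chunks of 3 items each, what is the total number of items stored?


Total items = chunks * items_per_chunk
= 5 * 3
= 15


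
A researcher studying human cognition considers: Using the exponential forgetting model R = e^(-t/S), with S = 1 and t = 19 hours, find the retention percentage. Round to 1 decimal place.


R = e^(-t/S)
-t/S = -19/1 = -19.0
R = e^(-19.0) = 0.0
Percentage = 0.0 * 100
= 0.0


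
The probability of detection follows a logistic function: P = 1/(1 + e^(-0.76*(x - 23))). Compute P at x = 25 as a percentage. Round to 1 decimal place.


P(x) = 1/(1 + e^(-0.76*(25 - 23)))
Exponent = -0.76 * 2 = -1.52
e^(-1.52) = 0.218712
P = 1/(1 + 0.218712) = 0.820538
Percentage = 82.1


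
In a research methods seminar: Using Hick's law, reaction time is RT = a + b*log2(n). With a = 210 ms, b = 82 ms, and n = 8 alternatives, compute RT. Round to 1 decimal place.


RT = 210 + 82 * log2(8)
log2(8) = 3.0
RT = 210 + 82 * 3.0
= 210 + 246.0
= 456.0 ms


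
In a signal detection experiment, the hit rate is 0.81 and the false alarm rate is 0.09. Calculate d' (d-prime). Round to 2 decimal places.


d' = z(HR) - z(FAR)
z(0.81) = 0.8779
z(0.09) = -1.3408
d' = 0.8779 - -1.3408
= 2.22


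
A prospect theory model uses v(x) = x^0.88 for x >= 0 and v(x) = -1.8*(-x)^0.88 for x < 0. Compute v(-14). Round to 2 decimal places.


Since x = -14 < 0, use v(x) = -lambda*(-x)^alpha
(-x) = 14
14^0.88 = 10.1998
v(-14) = -1.8 * 10.1998
= -18.36


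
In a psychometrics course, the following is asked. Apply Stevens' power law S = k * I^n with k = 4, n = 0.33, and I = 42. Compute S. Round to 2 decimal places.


S = 4 * 42^0.33
42^0.33 = 3.433
S = 4 * 3.433
= 13.73


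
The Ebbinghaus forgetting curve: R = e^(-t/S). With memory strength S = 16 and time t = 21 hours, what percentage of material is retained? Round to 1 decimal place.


R = e^(-t/S)
-t/S = -21/16 = -1.3125
R = e^(-1.3125) = 0.269146
Percentage = 0.269146 * 100
= 26.9


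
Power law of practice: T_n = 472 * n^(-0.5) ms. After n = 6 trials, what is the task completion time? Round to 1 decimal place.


T_n = 472 * 6^(-0.5)
6^(-0.5) = 0.408248
T_n = 472 * 0.408248
= 192.7 ms


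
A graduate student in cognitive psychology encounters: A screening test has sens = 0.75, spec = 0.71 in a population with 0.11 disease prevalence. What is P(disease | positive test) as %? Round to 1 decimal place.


PPV = (sens * prev) / (sens * prev + (1-spec) * (1-prev))
Numerator = 0.75 * 0.11 = 0.0825
P(positive and no disease) = (1 - spec) * (1 - prev) = (1 - 0.71) * (1 - 0.11) = 0.2581
Denominator = 0.0825 + 0.2581 = 0.3406
PPV = 0.0825 / 0.3406 = 0.24222
As percentage = 24.2


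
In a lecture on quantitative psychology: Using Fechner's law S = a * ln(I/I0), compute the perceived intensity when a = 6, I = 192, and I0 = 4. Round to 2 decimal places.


S = 6 * ln(192/4)
I/I0 = 48.0
ln(48.0) = 3.8712
S = 6 * 3.8712
= 23.23


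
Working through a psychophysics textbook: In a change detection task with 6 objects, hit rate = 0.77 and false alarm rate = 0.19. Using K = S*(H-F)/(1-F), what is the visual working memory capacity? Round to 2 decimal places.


K = S * (H - F) / (1 - F)
H - F = 0.58
1 - F = 0.81
K = 6 * 0.58 / 0.81
= 4.30


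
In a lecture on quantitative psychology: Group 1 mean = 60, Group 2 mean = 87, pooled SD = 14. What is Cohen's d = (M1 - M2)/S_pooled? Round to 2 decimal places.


Cohen's d = (M1 - M2) / S_pooled
= (60 - 87) / 14
= -27 / 14
= -1.93


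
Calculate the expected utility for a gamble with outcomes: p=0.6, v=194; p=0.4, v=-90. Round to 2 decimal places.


EU = sum(p_i * v_i)
0.6 * 194 = 116.4
0.4 * -90 = -36.0
EU = 116.4 + -36.0
= 80.40


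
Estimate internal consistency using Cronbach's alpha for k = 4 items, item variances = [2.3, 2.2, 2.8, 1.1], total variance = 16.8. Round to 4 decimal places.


alpha = (k/(k-1)) * (1 - sum(s_i^2)/s_total^2)
sum(item variances) = 8.4
k/(k-1) = 4/3 = 1.333333
1 - 8.4/16.8 = 1 - 0.5 = 0.5
alpha = 1.333333 * 0.5
= 0.6667


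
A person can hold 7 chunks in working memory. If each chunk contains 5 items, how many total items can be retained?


Total items = chunks * items_per_chunk
= 7 * 5
= 35


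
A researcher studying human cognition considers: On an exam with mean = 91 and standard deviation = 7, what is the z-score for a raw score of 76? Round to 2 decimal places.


z = (X - mu) / sigma
= (76 - 91) / 7
= -15 / 7
= -2.14


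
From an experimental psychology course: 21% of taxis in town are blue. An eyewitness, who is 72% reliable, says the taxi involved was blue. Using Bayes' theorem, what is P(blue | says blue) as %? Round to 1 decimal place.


P(blue | says blue) = P(says blue | blue)*P(blue) / [P(says blue | blue)*P(blue) + P(says blue | not blue)*P(not blue)]
Numerator = 0.72 * 0.21 = 0.1512
False identification = 0.28 * 0.79 = 0.2212
P = 0.1512 / (0.1512 + 0.2212)
= 0.1512 / 0.3724
As percentage = 40.6


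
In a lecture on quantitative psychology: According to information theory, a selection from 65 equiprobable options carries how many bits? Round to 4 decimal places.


H = log2(n)
H = log2(65)
= 6.0224


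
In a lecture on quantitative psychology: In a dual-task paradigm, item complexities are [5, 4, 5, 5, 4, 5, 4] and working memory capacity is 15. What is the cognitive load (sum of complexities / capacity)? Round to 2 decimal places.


Total complexity = 5 + 4 + 5 + 5 + 4 + 5 + 4 = 32
Load = total / capacity = 32 / 15
= 2.13


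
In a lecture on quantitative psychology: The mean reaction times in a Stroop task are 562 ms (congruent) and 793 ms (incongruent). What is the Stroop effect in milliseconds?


Stroop effect = RT(incongruent) - RT(congruent)
= 793 - 562
= 231 ms


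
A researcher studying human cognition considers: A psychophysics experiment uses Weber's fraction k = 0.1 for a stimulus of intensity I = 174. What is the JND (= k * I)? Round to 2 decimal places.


JND = k * I
JND = 0.1 * 174
= 17.40


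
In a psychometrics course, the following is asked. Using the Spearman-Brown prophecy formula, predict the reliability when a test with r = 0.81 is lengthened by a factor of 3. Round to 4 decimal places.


r_new = n*r / (1 + (n-1)*r)
Numerator = 3 * 0.81 = 2.43
Denominator = 1 + 2 * 0.81 = 2.62
r_new = 2.43 / 2.62
= 0.9275


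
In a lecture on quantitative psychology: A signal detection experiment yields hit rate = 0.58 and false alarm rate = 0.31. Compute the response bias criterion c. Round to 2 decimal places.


c = -0.5 * (z(HR) + z(FAR))
z(0.58) = 0.2019
z(0.31) = -0.4959
c = -0.5 * (0.2019 + -0.4959)
= -0.5 * -0.294
= 0.15


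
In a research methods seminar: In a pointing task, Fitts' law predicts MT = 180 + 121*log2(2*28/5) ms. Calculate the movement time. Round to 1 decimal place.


MT = 180 + 121 * log2(2*28/5)
2D/W = 11.2
log2(11.2) = 3.4854
MT = 180 + 121 * 3.4854
= 601.7 ms


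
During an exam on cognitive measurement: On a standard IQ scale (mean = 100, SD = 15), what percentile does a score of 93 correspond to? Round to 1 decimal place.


z = (IQ - mean) / SD
z = (93 - 100) / 15 = -0.4667
Percentile = Phi(-0.4667) * 100
Phi(-0.4667) = 0.320357
= 32.0


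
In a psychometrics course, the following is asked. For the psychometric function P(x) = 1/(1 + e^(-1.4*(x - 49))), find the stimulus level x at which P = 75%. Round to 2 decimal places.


At P = 0.75: 0.75 = 1/(1 + e^(-k*(x-x0)))
Solving: e^(-k*(x-x0)) = 1/3
x = x0 + ln(3)/k
ln(3) = 1.0986
x = 49 + 1.0986/1.4
= 49 + 0.7847
= 49.78


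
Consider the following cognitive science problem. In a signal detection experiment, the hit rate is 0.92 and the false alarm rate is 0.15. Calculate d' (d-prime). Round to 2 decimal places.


d' = z(HR) - z(FAR)
z(0.92) = 1.4051
z(0.15) = -1.0364
d' = 1.4051 - -1.0364
= 2.44


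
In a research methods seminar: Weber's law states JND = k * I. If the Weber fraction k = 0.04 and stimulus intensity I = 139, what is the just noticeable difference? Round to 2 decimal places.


JND = k * I
JND = 0.04 * 139
= 5.56


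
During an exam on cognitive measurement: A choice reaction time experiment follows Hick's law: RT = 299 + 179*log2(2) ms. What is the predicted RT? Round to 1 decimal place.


RT = 299 + 179 * log2(2)
log2(2) = 1.0
RT = 299 + 179 * 1.0
= 299 + 179.0
= 478.0 ms


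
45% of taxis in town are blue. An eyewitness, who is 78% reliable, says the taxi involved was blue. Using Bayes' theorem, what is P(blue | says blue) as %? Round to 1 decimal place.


P(blue | says blue) = P(says blue | blue)*P(blue) / [P(says blue | blue)*P(blue) + P(says blue | not blue)*P(not blue)]
Numerator = 0.78 * 0.45 = 0.351
False identification = 0.22 * 0.55 = 0.121
P = 0.351 / (0.351 + 0.121)
= 0.351 / 0.472
As percentage = 74.4


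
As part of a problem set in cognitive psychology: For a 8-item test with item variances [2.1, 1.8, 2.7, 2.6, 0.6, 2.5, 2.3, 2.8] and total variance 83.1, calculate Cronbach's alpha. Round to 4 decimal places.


alpha = (k/(k-1)) * (1 - sum(s_i^2)/s_total^2)
sum(item variances) = 17.4
k/(k-1) = 8/7 = 1.142857
1 - 17.4/83.1 = 1 - 0.209386 = 0.790614
alpha = 1.142857 * 0.790614
= 0.9036


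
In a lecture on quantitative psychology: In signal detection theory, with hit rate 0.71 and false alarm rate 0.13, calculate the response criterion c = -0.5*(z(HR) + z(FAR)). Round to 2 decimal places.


c = -0.5 * (z(HR) + z(FAR))
z(0.71) = 0.5534
z(0.13) = -1.1264
c = -0.5 * (0.5534 + -1.1264)
= -0.5 * -0.573
= 0.29


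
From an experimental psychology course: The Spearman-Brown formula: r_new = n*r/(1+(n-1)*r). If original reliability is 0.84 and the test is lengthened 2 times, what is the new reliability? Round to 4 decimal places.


r_new = n*r / (1 + (n-1)*r)
Numerator = 2 * 0.84 = 1.68
Denominator = 1 + 1 * 0.84 = 1.84
r_new = 1.68 / 1.84
= 0.9130


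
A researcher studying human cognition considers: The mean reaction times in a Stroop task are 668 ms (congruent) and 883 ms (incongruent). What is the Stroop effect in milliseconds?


Stroop effect = RT(incongruent) - RT(congruent)
= 883 - 668
= 215 ms


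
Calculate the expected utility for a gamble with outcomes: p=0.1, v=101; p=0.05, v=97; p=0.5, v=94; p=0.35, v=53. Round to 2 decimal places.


EU = sum(p_i * v_i)
0.1 * 101 = 10.1
0.05 * 97 = 4.85
0.5 * 94 = 47.0
0.35 * 53 = 18.55
EU = 10.1 + 4.85 + 47.0 + 18.55
= 80.50


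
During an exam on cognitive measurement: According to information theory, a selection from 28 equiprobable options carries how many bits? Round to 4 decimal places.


H = log2(n)
H = log2(28)
= 4.8074


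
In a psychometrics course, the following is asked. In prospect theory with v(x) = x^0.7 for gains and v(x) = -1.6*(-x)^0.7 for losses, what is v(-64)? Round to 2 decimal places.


Since x = -64 < 0, use v(x) = -lambda*(-x)^alpha
(-x) = 64
64^0.7 = 18.3792
v(-64) = -1.6 * 18.3792
= -29.41


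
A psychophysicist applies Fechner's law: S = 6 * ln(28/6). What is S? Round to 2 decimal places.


S = 6 * ln(28/6)
I/I0 = 4.666667
ln(4.666667) = 1.5404
S = 6 * 1.5404
= 9.24


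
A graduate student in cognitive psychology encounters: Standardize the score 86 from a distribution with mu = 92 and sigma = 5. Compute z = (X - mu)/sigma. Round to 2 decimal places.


z = (X - mu) / sigma
= (86 - 92) / 5
= -6 / 5
= -1.20


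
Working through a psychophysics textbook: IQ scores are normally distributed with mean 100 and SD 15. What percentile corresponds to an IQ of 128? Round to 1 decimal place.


z = (IQ - mean) / SD
z = (128 - 100) / 15 = 1.8667
Percentile = Phi(1.8667) * 100
Phi(1.8667) = 0.969028
= 96.9


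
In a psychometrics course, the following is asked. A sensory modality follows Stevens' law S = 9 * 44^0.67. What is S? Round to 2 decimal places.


S = 9 * 44^0.67
44^0.67 = 12.6216
S = 9 * 12.6216
= 113.59


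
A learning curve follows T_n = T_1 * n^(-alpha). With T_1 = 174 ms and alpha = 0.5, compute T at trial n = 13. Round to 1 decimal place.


T_n = 174 * 13^(-0.5)
13^(-0.5) = 0.27735
T_n = 174 * 0.27735
= 48.3 ms


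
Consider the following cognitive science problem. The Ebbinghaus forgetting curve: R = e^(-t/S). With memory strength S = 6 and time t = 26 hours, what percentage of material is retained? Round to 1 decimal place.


R = e^(-t/S)
-t/S = -26/6 = -4.333333
R = e^(-4.333333) = 0.013124
Percentage = 0.013124 * 100
= 1.3


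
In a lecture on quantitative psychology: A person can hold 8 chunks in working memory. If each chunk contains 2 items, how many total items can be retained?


Total items = chunks * items_per_chunk
= 8 * 2
= 16


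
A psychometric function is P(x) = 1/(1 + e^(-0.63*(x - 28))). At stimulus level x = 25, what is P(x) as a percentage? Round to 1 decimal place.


P(x) = 1/(1 + e^(-0.63*(25 - 28)))
Exponent = -0.63 * -3 = 1.89
e^(1.89) = 6.619369
P = 1/(1 + 6.619369) = 0.131244
Percentage = 13.1


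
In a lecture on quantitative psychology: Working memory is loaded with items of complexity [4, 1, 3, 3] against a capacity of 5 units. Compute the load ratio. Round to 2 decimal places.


Total complexity = 4 + 1 + 3 + 3 = 11
Load = total / capacity = 11 / 5
= 2.20


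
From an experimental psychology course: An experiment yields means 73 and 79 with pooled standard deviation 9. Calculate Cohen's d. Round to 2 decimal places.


Cohen's d = (M1 - M2) / S_pooled
= (73 - 79) / 9
= -6 / 9
= -0.67


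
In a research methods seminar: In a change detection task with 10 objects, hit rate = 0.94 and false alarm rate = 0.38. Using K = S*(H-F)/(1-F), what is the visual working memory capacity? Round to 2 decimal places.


K = S * (H - F) / (1 - F)
H - F = 0.56
1 - F = 0.62
K = 10 * 0.56 / 0.62
= 9.03


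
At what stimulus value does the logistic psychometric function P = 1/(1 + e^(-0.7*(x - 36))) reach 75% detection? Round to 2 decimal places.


At P = 0.75: 0.75 = 1/(1 + e^(-k*(x-x0)))
Solving: e^(-k*(x-x0)) = 1/3
x = x0 + ln(3)/k
ln(3) = 1.0986
x = 36 + 1.0986/0.7
= 36 + 1.5694
= 37.57


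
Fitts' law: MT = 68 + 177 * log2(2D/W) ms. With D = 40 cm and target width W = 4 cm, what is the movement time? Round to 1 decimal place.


MT = 68 + 177 * log2(2*40/4)
2D/W = 20.0
log2(20.0) = 4.3219
MT = 68 + 177 * 4.3219
= 833.0 ms


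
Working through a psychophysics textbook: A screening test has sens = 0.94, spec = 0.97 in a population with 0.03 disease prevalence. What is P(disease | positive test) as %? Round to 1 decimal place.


PPV = (sens * prev) / (sens * prev + (1-spec) * (1-prev))
Numerator = 0.94 * 0.03 = 0.0282
P(positive and no disease) = (1 - spec) * (1 - prev) = (1 - 0.97) * (1 - 0.03) = 0.0291
Denominator = 0.0282 + 0.0291 = 0.0573
PPV = 0.0282 / 0.0573 = 0.492147
As percentage = 49.2


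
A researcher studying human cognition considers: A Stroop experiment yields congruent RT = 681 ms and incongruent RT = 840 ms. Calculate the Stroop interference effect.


Stroop effect = RT(incongruent) - RT(congruent)
= 840 - 681
= 159 ms


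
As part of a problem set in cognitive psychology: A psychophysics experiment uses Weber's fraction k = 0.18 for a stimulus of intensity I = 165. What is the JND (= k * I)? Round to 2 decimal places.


JND = k * I
JND = 0.18 * 165
= 29.70


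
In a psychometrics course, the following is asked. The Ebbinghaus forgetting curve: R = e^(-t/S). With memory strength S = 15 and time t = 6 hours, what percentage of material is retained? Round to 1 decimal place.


R = e^(-t/S)
-t/S = -6/15 = -0.4
R = e^(-0.4) = 0.67032
Percentage = 0.67032 * 100
= 67.0


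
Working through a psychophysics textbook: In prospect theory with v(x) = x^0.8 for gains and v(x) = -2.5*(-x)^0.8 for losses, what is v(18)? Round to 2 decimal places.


Since x = 18 >= 0, use v(x) = x^0.8
18^0.8 = 10.0976
v(18) = 10.10


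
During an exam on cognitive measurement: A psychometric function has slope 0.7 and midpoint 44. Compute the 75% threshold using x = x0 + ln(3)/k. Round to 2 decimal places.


At P = 0.75: 0.75 = 1/(1 + e^(-k*(x-x0)))
Solving: e^(-k*(x-x0)) = 1/3
x = x0 + ln(3)/k
ln(3) = 1.0986
x = 44 + 1.0986/0.7
= 44 + 1.5694
= 45.57


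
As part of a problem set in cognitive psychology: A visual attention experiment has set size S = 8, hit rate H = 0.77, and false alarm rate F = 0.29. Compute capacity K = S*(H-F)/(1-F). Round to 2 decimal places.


K = S * (H - F) / (1 - F)
H - F = 0.48
1 - F = 0.71
K = 8 * 0.48 / 0.71
= 5.41


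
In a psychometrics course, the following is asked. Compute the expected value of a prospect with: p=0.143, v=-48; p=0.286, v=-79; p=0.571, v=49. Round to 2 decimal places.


EU = sum(p_i * v_i)
0.143 * -48 = -6.864
0.286 * -79 = -22.594
0.571 * 49 = 27.979
EU = -6.864 + -22.594 + 27.979
= -1.48


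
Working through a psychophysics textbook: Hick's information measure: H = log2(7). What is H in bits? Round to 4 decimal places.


H = log2(n)
H = log2(7)
= 2.8074


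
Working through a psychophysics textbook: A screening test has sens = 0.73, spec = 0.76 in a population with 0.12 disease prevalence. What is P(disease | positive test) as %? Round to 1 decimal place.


PPV = (sens * prev) / (sens * prev + (1-spec) * (1-prev))
Numerator = 0.73 * 0.12 = 0.0876
P(positive and no disease) = (1 - spec) * (1 - prev) = (1 - 0.76) * (1 - 0.12) = 0.2112
Denominator = 0.0876 + 0.2112 = 0.2988
PPV = 0.0876 / 0.2988 = 0.293173
As percentage = 29.3


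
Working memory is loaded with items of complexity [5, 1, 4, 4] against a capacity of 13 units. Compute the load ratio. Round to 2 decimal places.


Total complexity = 5 + 1 + 4 + 4 = 14
Load = total / capacity = 14 / 13
= 1.08


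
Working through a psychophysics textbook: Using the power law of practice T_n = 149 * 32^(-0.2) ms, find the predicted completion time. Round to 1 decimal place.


T_n = 149 * 32^(-0.2)
32^(-0.2) = 0.5
T_n = 149 * 0.5
= 74.5 ms


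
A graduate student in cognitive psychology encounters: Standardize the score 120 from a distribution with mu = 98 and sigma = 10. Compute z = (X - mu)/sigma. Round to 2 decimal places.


z = (X - mu) / sigma
= (120 - 98) / 10
= 22 / 10
= 2.20


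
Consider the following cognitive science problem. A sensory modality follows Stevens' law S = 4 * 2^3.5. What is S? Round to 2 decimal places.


S = 4 * 2^3.5
2^3.5 = 11.3137
S = 4 * 11.3137
= 45.25


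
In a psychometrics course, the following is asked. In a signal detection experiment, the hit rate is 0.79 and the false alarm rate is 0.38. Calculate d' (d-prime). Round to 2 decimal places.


d' = z(HR) - z(FAR)
z(0.79) = 0.8064
z(0.38) = -0.3055
d' = 0.8064 - -0.3055
= 1.11


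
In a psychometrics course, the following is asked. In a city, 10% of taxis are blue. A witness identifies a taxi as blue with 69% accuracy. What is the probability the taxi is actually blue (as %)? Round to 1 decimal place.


P(blue | says blue) = P(says blue | blue)*P(blue) / [P(says blue | blue)*P(blue) + P(says blue | not blue)*P(not blue)]
Numerator = 0.69 * 0.1 = 0.069
False identification = 0.31 * 0.9 = 0.279
P = 0.069 / (0.069 + 0.279)
= 0.069 / 0.348
As percentage = 19.8


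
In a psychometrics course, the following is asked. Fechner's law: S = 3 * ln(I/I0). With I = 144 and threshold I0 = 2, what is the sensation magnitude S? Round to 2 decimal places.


S = 3 * ln(144/2)
I/I0 = 72.0
ln(72.0) = 4.2767
S = 3 * 4.2767
= 12.83


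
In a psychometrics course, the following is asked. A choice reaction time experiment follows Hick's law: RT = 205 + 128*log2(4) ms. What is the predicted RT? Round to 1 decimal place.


RT = 205 + 128 * log2(4)
log2(4) = 2.0
RT = 205 + 128 * 2.0
= 205 + 256.0
= 461.0 ms


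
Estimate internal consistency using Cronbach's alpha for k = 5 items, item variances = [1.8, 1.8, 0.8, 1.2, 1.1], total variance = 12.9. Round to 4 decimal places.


alpha = (k/(k-1)) * (1 - sum(s_i^2)/s_total^2)
sum(item variances) = 6.7
k/(k-1) = 5/4 = 1.25
1 - 6.7/12.9 = 1 - 0.51938 = 0.48062
alpha = 1.25 * 0.48062
= 0.6008


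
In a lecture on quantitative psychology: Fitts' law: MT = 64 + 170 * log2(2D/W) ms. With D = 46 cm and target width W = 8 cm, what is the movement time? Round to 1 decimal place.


MT = 64 + 170 * log2(2*46/8)
2D/W = 11.5
log2(11.5) = 3.5236
MT = 64 + 170 * 3.5236
= 663.0 ms


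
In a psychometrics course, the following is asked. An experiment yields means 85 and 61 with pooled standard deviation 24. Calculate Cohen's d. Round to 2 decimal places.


Cohen's d = (M1 - M2) / S_pooled
= (85 - 61) / 24
= 24 / 24
= 1.00


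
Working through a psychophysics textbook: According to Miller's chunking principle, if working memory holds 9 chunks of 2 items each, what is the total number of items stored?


Total items = chunks * items_per_chunk
= 9 * 2
= 18


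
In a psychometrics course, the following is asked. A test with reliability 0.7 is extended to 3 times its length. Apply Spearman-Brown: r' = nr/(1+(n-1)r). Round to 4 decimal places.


r_new = n*r / (1 + (n-1)*r)
Numerator = 3 * 0.7 = 2.1
Denominator = 1 + 2 * 0.7 = 2.4
r_new = 2.1 / 2.4
= 0.8750


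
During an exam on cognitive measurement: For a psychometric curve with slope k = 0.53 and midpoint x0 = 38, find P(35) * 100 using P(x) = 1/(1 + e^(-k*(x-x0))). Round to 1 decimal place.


P(x) = 1/(1 + e^(-0.53*(35 - 38)))
Exponent = -0.53 * -3 = 1.59
e^(1.59) = 4.903749
P = 1/(1 + 4.903749) = 0.169384
Percentage = 16.9


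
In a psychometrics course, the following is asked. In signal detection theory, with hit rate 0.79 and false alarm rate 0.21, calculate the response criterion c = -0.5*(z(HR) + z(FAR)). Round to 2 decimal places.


c = -0.5 * (z(HR) + z(FAR))
z(0.79) = 0.8064
z(0.21) = -0.8064
c = -0.5 * (0.8064 + -0.8064)
= -0.5 * 0.0
= 0.00


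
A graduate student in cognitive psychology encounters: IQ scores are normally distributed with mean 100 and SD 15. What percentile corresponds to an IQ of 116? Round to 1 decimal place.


z = (IQ - mean) / SD
z = (116 - 100) / 15 = 1.0667
Percentile = Phi(1.0667) * 100
Phi(1.0667) = 0.856946
= 85.7


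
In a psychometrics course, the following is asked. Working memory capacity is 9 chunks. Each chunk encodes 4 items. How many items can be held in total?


Total items = chunks * items_per_chunk
= 9 * 4
= 36


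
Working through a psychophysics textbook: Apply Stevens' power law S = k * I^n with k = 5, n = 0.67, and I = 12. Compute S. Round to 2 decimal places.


S = 5 * 12^0.67
12^0.67 = 5.2851
S = 5 * 5.2851
= 26.43


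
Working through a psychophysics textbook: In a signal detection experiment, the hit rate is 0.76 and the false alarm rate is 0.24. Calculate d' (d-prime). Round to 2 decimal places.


d' = z(HR) - z(FAR)
z(0.76) = 0.7063
z(0.24) = -0.7063
d' = 0.7063 - -0.7063
= 1.41


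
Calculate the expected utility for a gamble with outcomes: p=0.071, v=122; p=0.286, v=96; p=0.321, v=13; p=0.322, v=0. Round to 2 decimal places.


EU = sum(p_i * v_i)
0.071 * 122 = 8.662
0.286 * 96 = 27.456
0.321 * 13 = 4.173
0.322 * 0 = 0.0
EU = 8.662 + 27.456 + 4.173 + 0.0
= 40.29


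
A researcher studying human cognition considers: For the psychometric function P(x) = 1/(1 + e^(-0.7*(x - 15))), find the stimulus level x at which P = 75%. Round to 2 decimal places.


At P = 0.75: 0.75 = 1/(1 + e^(-k*(x-x0)))
Solving: e^(-k*(x-x0)) = 1/3
x = x0 + ln(3)/k
ln(3) = 1.0986
x = 15 + 1.0986/0.7
= 15 + 1.5694
= 16.57


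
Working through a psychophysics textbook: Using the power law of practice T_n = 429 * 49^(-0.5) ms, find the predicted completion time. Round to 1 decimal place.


T_n = 429 * 49^(-0.5)
49^(-0.5) = 0.142857
T_n = 429 * 0.142857
= 61.3 ms


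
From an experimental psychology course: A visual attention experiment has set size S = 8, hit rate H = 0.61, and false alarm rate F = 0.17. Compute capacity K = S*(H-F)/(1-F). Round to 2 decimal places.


K = S * (H - F) / (1 - F)
H - F = 0.44
1 - F = 0.83
K = 8 * 0.44 / 0.83
= 4.24


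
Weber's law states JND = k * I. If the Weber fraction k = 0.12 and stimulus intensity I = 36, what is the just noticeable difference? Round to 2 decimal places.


JND = k * I
JND = 0.12 * 36
= 4.32


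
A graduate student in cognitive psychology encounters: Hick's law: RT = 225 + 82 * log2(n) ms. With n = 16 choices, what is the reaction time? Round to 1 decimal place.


RT = 225 + 82 * log2(16)
log2(16) = 4.0
RT = 225 + 82 * 4.0
= 225 + 328.0
= 553.0 ms


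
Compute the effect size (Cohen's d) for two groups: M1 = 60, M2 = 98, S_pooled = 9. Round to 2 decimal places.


Cohen's d = (M1 - M2) / S_pooled
= (60 - 98) / 9
= -38 / 9
= -4.22


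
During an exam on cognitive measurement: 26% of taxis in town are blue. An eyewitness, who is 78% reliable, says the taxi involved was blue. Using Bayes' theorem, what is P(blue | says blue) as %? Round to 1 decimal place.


P(blue | says blue) = P(says blue | blue)*P(blue) / [P(says blue | blue)*P(blue) + P(says blue | not blue)*P(not blue)]
Numerator = 0.78 * 0.26 = 0.2028
False identification = 0.22 * 0.74 = 0.1628
P = 0.2028 / (0.2028 + 0.1628)
= 0.2028 / 0.3656
As percentage = 55.5


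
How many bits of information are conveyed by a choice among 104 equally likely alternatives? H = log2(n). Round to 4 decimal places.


H = log2(n)
H = log2(104)
= 6.7004


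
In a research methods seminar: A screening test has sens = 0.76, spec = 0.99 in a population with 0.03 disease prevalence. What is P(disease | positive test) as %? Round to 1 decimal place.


PPV = (sens * prev) / (sens * prev + (1-spec) * (1-prev))
Numerator = 0.76 * 0.03 = 0.0228
P(positive and no disease) = (1 - spec) * (1 - prev) = (1 - 0.99) * (1 - 0.03) = 0.0097
Denominator = 0.0228 + 0.0097 = 0.0325
PPV = 0.0228 / 0.0325 = 0.701538
As percentage = 70.2


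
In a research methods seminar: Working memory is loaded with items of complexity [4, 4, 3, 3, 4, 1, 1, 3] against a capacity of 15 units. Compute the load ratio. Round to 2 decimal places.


Total complexity = 4 + 4 + 3 + 3 + 4 + 1 + 1 + 3 = 23
Load = total / capacity = 23 / 15
= 1.53


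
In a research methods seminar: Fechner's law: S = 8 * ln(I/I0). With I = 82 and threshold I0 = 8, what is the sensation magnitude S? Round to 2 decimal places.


S = 8 * ln(82/8)
I/I0 = 10.25
ln(10.25) = 2.3273
S = 8 * 2.3273
= 18.62


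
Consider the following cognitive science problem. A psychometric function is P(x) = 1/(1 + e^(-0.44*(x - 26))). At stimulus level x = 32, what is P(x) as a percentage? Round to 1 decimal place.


P(x) = 1/(1 + e^(-0.44*(32 - 26)))
Exponent = -0.44 * 6 = -2.64
e^(-2.64) = 0.071361
P = 1/(1 + 0.071361) = 0.933392
Percentage = 93.3


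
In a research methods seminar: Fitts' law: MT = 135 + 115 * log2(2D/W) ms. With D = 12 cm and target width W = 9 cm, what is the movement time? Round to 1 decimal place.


MT = 135 + 115 * log2(2*12/9)
2D/W = 2.666667
log2(2.666667) = 1.415
MT = 135 + 115 * 1.415
= 297.7 ms


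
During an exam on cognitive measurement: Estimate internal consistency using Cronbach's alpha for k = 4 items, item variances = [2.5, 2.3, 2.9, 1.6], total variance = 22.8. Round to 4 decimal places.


alpha = (k/(k-1)) * (1 - sum(s_i^2)/s_total^2)
sum(item variances) = 9.3
k/(k-1) = 4/3 = 1.333333
1 - 9.3/22.8 = 1 - 0.407895 = 0.592105
alpha = 1.333333 * 0.592105
= 0.7895


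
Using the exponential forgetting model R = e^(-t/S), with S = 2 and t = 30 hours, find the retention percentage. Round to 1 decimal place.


R = e^(-t/S)
-t/S = -30/2 = -15.0
R = e^(-15.0) = 0.0
Percentage = 0.0 * 100
= 0.0


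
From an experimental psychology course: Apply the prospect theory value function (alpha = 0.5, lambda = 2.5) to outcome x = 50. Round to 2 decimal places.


Since x = 50 >= 0, use v(x) = x^0.5
50^0.5 = 7.0711
v(50) = 7.07


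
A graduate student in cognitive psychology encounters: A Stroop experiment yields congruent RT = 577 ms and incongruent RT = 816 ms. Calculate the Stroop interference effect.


Stroop effect = RT(incongruent) - RT(congruent)
= 816 - 577
= 239 ms


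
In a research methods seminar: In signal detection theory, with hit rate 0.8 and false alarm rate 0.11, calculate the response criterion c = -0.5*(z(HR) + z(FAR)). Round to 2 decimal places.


c = -0.5 * (z(HR) + z(FAR))
z(0.8) = 0.8416
z(0.11) = -1.2265
c = -0.5 * (0.8416 + -1.2265)
= -0.5 * -0.3849
= 0.19


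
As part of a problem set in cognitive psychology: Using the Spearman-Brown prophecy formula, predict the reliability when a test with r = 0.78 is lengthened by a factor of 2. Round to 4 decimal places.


r_new = n*r / (1 + (n-1)*r)
Numerator = 2 * 0.78 = 1.56
Denominator = 1 + 1 * 0.78 = 1.78
r_new = 1.56 / 1.78
= 0.8764


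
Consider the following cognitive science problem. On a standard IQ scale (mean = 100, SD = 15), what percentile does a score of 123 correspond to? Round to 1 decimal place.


z = (IQ - mean) / SD
z = (123 - 100) / 15 = 1.5333
Percentile = Phi(1.5333) * 100
Phi(1.5333) = 0.937399
= 93.7


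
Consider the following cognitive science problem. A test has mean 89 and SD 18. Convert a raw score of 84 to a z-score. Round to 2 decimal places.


z = (X - mu) / sigma
= (84 - 89) / 18
= -5 / 18
= -0.28


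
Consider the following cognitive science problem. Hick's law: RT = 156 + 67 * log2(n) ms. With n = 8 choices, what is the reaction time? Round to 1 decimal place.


RT = 156 + 67 * log2(8)
log2(8) = 3.0
RT = 156 + 67 * 3.0
= 156 + 201.0
= 357.0 ms


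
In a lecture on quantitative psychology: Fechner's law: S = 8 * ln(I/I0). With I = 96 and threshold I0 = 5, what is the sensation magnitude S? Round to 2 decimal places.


S = 8 * ln(96/5)
I/I0 = 19.2
ln(19.2) = 2.9549
S = 8 * 2.9549
= 23.64


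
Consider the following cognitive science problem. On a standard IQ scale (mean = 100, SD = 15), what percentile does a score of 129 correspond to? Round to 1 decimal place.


z = (IQ - mean) / SD
z = (129 - 100) / 15 = 1.9333
Percentile = Phi(1.9333) * 100
Phi(1.9333) = 0.9734
= 97.3


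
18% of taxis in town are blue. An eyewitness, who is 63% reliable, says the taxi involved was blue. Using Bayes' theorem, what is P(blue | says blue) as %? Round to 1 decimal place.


P(blue | says blue) = P(says blue | blue)*P(blue) / [P(says blue | blue)*P(blue) + P(says blue | not blue)*P(not blue)]
Numerator = 0.63 * 0.18 = 0.1134
False identification = 0.37 * 0.82 = 0.3034
P = 0.1134 / (0.1134 + 0.3034)
= 0.1134 / 0.4168
As percentage = 27.2


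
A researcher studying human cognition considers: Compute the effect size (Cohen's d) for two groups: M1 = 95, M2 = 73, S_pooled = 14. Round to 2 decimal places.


Cohen's d = (M1 - M2) / S_pooled
= (95 - 73) / 14
= 22 / 14
= 1.57


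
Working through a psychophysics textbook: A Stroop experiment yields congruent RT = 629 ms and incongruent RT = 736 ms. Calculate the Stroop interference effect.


Stroop effect = RT(incongruent) - RT(congruent)
= 736 - 629
= 107 ms


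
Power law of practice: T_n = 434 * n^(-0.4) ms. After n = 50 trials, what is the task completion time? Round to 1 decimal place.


T_n = 434 * 50^(-0.4)
50^(-0.4) = 0.209128
T_n = 434 * 0.209128
= 90.8 ms


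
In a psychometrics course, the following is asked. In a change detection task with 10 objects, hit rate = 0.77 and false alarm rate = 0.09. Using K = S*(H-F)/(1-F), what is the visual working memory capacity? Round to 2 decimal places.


K = S * (H - F) / (1 - F)
H - F = 0.68
1 - F = 0.91
K = 10 * 0.68 / 0.91
= 7.47


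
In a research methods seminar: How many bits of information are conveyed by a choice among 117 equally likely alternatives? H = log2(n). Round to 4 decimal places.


H = log2(n)
H = log2(117)
= 6.8704


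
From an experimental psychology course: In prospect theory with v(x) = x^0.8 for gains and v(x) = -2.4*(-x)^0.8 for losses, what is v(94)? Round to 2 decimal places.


Since x = 94 >= 0, use v(x) = x^0.8
94^0.8 = 37.8881
v(94) = 37.89


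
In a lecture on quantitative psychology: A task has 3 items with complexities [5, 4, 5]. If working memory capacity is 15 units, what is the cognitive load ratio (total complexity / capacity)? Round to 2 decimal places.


Total complexity = 5 + 4 + 5 = 14
Load = total / capacity = 14 / 15
= 0.93


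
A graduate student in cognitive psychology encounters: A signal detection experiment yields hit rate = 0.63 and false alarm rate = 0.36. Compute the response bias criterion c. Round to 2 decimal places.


c = -0.5 * (z(HR) + z(FAR))
z(0.63) = 0.3319
z(0.36) = -0.3585
c = -0.5 * (0.3319 + -0.3585)
= -0.5 * -0.0266
= 0.01


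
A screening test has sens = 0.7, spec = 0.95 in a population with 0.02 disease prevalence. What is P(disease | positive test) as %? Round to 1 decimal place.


PPV = (sens * prev) / (sens * prev + (1-spec) * (1-prev))
Numerator = 0.7 * 0.02 = 0.014
P(positive and no disease) = (1 - spec) * (1 - prev) = (1 - 0.95) * (1 - 0.02) = 0.049
Denominator = 0.014 + 0.049 = 0.063
PPV = 0.014 / 0.063 = 0.222222
As percentage = 22.2


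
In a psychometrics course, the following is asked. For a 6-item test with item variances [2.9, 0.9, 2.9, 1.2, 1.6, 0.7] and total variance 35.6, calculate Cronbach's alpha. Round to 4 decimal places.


alpha = (k/(k-1)) * (1 - sum(s_i^2)/s_total^2)
sum(item variances) = 10.2
k/(k-1) = 6/5 = 1.2
1 - 10.2/35.6 = 1 - 0.286517 = 0.713483
alpha = 1.2 * 0.713483
= 0.8562


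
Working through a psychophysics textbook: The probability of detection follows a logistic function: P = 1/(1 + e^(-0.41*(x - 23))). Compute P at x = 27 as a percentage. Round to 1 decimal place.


P(x) = 1/(1 + e^(-0.41*(27 - 23)))
Exponent = -0.41 * 4 = -1.64
e^(-1.64) = 0.19398
P = 1/(1 + 0.19398) = 0.837535
Percentage = 83.8
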